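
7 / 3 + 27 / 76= 613 / 228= 2.69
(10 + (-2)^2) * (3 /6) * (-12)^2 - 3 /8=8061 /8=1007.62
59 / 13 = 4.54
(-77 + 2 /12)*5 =-2305 /6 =-384.17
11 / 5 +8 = 51 / 5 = 10.20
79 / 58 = 1.36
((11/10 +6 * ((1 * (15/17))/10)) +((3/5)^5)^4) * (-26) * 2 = -137370330852566734/1621246337890625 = -84.73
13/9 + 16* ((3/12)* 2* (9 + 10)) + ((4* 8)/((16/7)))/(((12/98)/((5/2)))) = 7907/18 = 439.28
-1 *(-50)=50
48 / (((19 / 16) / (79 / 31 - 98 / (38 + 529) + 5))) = 298.13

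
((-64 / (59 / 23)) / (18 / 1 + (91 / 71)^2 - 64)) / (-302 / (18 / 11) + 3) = -3710176 / 1197603535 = -0.00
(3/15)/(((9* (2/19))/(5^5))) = 11875/18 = 659.72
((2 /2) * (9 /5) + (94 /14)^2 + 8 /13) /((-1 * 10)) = -4.75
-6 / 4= -3 / 2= -1.50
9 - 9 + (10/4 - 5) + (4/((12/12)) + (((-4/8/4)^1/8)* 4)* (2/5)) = 59/40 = 1.48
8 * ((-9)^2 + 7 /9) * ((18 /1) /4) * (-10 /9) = -29440 /9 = -3271.11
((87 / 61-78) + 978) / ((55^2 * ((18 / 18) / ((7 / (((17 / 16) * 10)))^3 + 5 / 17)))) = 19588623867 / 113321415625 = 0.17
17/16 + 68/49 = 1921/784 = 2.45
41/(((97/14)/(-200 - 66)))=-152684/97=-1574.06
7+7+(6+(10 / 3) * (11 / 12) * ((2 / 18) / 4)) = 13015 / 648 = 20.08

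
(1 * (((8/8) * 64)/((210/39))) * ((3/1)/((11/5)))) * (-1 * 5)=-6240/77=-81.04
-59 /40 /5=-0.30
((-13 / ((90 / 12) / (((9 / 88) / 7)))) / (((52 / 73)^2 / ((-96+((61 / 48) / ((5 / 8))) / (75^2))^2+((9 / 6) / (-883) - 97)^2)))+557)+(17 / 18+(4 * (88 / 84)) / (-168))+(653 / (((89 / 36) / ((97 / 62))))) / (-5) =-10400157390311369766247888969 / 22892410032060318750000000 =-454.31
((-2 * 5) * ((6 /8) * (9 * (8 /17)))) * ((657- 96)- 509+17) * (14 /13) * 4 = -2086560 /221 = -9441.45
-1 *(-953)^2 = -908209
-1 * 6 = -6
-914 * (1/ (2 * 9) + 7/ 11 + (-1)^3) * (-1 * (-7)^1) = 195139/ 99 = 1971.10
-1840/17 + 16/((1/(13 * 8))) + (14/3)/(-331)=26262626/16881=1555.75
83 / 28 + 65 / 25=779 / 140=5.56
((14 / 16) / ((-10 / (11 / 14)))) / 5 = -11 / 800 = -0.01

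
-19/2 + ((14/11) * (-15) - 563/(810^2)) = -206349643/7217100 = -28.59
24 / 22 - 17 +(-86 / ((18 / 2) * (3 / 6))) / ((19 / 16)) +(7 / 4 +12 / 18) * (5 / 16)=-31.25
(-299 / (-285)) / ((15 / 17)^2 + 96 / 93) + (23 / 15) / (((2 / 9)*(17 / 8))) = 300758833 / 78600435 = 3.83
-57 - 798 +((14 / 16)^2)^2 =-3499679 / 4096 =-854.41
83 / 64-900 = -57517 / 64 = -898.70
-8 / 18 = -4 / 9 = -0.44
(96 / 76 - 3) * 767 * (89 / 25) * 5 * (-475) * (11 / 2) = 123897345 / 2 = 61948672.50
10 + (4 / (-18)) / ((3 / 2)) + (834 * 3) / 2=1260.85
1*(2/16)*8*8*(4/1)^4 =2048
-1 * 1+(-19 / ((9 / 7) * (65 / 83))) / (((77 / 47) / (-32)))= 2365373 / 6435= 367.58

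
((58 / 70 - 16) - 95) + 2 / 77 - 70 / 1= -9908 / 55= -180.15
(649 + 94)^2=552049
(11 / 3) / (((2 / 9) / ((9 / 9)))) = 33 / 2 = 16.50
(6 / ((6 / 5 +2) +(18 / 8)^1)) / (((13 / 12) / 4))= 5760 / 1417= 4.06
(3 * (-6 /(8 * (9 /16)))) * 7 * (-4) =112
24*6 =144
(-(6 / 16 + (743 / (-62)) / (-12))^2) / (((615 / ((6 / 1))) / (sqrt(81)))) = -261121 / 1576040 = -0.17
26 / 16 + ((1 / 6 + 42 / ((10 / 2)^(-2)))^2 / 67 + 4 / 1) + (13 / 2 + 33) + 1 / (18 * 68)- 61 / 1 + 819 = 176968897 / 10251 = 17263.57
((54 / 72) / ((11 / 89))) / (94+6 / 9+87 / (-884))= 177021 / 2758745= 0.06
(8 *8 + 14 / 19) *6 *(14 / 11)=103320 / 209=494.35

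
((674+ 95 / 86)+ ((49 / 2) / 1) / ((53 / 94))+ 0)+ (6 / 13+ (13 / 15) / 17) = 10864982317 / 15109770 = 719.07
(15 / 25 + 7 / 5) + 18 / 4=13 / 2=6.50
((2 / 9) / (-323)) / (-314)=1 / 456399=0.00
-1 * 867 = -867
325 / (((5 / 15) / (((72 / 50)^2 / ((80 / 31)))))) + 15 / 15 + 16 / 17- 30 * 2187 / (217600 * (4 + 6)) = 785.34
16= 16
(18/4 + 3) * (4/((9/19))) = 190/3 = 63.33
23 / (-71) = -23 / 71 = -0.32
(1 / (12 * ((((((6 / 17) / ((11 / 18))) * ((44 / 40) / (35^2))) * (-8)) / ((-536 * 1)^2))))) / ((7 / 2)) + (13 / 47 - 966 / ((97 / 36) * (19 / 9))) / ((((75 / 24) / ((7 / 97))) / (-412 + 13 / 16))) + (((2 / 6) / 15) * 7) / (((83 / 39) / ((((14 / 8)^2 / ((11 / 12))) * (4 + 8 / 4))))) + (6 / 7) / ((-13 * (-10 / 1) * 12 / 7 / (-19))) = -1330518716670984855199 / 807781822719300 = -1647126.34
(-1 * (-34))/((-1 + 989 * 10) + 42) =34/9931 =0.00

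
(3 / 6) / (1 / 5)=5 / 2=2.50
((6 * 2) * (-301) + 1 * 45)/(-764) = 3567/764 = 4.67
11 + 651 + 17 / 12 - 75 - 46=6509 / 12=542.42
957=957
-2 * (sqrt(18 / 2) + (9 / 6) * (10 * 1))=-36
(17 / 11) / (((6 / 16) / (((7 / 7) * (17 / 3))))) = 2312 / 99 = 23.35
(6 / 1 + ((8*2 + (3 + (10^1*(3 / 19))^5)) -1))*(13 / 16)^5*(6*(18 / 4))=104918683469067 / 324547248128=323.28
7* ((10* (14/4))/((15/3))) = 49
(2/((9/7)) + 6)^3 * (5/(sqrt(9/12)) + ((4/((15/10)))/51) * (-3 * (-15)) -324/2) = -50198144/729 + 3144320 * sqrt(3)/2187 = -66368.68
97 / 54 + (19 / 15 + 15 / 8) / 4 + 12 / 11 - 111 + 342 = 234.67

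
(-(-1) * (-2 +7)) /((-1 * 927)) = -5 /927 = -0.01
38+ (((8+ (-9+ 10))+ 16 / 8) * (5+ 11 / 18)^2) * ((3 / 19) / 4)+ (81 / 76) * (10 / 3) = 453275 / 8208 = 55.22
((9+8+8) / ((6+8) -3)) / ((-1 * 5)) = -5 / 11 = -0.45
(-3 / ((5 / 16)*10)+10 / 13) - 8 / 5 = -582 / 325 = -1.79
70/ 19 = 3.68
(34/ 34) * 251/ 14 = 251/ 14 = 17.93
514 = 514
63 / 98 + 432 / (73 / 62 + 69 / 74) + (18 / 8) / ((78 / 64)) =22819497 / 110110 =207.24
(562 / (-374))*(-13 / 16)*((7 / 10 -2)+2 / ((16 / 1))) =-171691 / 119680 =-1.43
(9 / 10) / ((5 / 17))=153 / 50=3.06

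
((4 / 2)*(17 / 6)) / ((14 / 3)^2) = 51 / 196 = 0.26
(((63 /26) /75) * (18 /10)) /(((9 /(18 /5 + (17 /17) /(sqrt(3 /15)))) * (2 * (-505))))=-189 /8206250-21 * sqrt(5) /3282500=-0.00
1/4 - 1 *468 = -1871/4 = -467.75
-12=-12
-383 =-383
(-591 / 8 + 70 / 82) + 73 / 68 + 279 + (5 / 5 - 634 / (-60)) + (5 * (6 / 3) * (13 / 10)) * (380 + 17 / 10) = 86663065 / 16728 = 5180.72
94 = 94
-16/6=-8/3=-2.67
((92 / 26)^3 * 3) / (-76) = -73002 / 41743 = -1.75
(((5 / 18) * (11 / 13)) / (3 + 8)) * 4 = 10 / 117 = 0.09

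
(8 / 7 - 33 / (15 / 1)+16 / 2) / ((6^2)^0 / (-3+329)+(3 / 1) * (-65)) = -79218 / 2224915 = -0.04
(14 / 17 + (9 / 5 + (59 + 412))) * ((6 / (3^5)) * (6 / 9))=161032 / 20655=7.80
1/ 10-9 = -89/ 10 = -8.90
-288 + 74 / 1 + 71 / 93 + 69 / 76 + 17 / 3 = -1460687 / 7068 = -206.66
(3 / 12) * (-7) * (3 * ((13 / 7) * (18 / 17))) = -351 / 34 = -10.32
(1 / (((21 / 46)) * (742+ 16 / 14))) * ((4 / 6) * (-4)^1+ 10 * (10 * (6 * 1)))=41216 / 23409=1.76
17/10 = 1.70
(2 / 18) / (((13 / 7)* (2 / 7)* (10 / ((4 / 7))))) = 7 / 585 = 0.01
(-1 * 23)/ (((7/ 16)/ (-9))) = 3312/ 7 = 473.14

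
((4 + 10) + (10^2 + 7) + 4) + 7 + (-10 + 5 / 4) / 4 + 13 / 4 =133.06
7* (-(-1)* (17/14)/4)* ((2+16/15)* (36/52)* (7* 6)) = 24633/130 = 189.48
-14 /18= -7 /9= -0.78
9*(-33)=-297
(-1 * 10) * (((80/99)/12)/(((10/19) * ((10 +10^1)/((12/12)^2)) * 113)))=-19/33561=-0.00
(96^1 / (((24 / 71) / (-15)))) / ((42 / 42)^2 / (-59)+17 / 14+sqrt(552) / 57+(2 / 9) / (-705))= -50564072585709282600 / 12523355993839849+1482160682546964000 *sqrt(138) / 12523355993839849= -2647.26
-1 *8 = -8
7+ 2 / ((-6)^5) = 27215 / 3888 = 7.00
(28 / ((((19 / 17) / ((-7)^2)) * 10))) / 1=122.76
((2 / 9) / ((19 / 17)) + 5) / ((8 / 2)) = 889 / 684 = 1.30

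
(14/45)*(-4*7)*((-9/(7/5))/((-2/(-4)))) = 112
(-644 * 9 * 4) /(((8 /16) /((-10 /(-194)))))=-231840 /97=-2390.10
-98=-98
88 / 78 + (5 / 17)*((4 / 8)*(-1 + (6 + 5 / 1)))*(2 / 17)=14666 / 11271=1.30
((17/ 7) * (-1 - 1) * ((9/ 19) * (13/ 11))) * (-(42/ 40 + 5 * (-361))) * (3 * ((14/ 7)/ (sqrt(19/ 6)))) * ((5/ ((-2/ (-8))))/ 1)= -861133572 * sqrt(114)/ 27797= -330769.17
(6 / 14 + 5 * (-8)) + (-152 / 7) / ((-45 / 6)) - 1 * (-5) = -3326 / 105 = -31.68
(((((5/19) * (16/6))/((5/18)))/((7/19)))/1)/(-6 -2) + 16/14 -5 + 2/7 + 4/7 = -27/7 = -3.86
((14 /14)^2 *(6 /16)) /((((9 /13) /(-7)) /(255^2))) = -246553.12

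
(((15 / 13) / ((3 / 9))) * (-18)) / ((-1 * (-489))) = -270 / 2119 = -0.13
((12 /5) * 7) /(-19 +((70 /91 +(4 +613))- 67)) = 1092 /34565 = 0.03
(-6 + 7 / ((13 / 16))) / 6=17 / 39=0.44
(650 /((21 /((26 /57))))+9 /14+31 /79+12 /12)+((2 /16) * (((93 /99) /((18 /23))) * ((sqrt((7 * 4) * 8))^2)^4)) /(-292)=-589392946401799 /455604534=-1293650.31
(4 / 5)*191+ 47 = 999 / 5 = 199.80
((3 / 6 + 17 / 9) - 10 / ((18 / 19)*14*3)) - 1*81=-78.86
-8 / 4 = -2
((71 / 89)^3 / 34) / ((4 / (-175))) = -62634425 / 95875784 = -0.65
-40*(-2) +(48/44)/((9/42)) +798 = 9714/11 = 883.09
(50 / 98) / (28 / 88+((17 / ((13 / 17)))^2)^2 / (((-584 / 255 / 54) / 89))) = -0.00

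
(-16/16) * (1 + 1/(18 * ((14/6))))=-43/42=-1.02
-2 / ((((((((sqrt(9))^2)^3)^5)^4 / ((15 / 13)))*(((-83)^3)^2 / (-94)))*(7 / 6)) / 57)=35720 / 1980143884243652429267459144217604194940721393568071271129896830036377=0.00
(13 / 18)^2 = 169 / 324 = 0.52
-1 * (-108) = 108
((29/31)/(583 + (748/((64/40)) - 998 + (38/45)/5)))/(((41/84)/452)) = 495482400/30123971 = 16.45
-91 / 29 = -3.14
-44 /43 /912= -11 /9804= -0.00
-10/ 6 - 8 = -29/ 3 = -9.67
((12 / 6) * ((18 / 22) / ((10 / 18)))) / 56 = 81 / 1540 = 0.05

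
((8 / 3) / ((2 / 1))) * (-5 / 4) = -5 / 3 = -1.67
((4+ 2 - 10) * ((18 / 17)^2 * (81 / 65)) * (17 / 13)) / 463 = -104976 / 6650995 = -0.02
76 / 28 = 19 / 7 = 2.71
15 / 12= 5 / 4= 1.25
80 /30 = 8 /3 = 2.67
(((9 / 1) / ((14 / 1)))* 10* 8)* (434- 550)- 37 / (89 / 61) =-3732439 / 623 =-5991.07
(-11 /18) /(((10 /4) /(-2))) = 22 /45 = 0.49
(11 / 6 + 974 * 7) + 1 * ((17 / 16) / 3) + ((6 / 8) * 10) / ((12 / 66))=109783 / 16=6861.44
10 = 10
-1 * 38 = -38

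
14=14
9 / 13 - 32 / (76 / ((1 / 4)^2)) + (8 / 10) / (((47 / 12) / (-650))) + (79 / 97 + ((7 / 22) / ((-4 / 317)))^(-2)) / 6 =-2195117435079082 / 16634218605459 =-131.96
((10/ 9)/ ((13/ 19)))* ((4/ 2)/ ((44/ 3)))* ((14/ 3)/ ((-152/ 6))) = -35/ 858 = -0.04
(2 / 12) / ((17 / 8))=4 / 51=0.08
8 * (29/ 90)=116/ 45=2.58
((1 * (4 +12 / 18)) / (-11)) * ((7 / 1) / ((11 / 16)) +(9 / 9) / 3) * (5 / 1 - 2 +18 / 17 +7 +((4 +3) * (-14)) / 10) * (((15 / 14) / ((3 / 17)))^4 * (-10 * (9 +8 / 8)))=763058.87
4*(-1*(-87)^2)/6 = -5046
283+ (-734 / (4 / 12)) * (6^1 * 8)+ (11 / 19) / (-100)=-200284711 / 1900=-105413.01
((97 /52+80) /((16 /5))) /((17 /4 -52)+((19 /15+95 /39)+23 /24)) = -319275 /537752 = -0.59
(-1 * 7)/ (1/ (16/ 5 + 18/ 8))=-763/ 20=-38.15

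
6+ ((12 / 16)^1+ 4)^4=515.07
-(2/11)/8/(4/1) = -1/176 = -0.01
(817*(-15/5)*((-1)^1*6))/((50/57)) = 419121/25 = 16764.84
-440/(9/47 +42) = -20680/1983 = -10.43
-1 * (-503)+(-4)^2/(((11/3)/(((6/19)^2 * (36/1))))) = 2059621/3971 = 518.67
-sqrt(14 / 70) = -sqrt(5) / 5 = -0.45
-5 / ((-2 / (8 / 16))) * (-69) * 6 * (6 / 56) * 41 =-127305 / 56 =-2273.30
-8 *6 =-48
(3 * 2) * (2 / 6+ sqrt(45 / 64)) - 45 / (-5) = 9 * sqrt(5) / 4+ 11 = 16.03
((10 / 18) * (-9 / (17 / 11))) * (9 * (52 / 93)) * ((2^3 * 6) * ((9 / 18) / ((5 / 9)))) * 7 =-2594592 / 527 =-4923.32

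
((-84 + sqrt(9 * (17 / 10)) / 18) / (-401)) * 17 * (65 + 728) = 1132404 / 401 - 13481 * sqrt(170) / 24060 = 2816.64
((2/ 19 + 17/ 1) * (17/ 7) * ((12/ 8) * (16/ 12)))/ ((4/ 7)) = 5525/ 38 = 145.39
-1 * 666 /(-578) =333 /289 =1.15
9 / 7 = 1.29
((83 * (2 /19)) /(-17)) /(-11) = 166 /3553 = 0.05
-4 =-4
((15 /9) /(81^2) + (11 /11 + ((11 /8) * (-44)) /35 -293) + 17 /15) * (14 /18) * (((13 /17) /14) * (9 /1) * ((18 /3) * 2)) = -61656751 /45927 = -1342.49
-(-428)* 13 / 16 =1391 / 4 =347.75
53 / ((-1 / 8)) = -424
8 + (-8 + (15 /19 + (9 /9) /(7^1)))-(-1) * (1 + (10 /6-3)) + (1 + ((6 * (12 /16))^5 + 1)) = 23593735 /12768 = 1847.88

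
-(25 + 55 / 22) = -55 / 2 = -27.50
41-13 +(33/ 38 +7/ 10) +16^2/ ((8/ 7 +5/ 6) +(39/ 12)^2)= 20005837/ 400235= 49.99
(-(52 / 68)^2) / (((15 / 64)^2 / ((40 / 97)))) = -5537792 / 1261485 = -4.39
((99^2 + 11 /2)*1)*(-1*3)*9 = -529551 /2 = -264775.50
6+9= 15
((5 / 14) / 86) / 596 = 5 / 717584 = 0.00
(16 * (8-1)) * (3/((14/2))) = 48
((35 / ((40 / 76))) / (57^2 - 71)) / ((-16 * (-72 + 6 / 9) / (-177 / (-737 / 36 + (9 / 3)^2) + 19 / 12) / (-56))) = -27151 / 1554496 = -0.02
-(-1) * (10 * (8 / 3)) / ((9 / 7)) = 560 / 27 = 20.74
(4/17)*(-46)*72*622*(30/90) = -2746752/17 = -161573.65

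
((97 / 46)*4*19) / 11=3686 / 253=14.57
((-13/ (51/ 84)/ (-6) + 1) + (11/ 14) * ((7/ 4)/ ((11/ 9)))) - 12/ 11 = 20657/ 4488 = 4.60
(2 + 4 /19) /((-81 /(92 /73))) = -1288 /37449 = -0.03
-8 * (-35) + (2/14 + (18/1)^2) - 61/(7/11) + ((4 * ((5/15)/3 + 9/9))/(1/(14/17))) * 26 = 646294/1071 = 603.45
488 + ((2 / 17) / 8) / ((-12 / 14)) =199097 / 408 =487.98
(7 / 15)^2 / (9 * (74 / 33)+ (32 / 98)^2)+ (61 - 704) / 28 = -38743063379 / 1687889700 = -22.95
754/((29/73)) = 1898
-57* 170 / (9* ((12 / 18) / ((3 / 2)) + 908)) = -4845 / 4088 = -1.19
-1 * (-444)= 444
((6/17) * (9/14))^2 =729/14161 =0.05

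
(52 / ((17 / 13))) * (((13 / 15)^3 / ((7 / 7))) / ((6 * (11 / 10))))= 1485172 / 378675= 3.92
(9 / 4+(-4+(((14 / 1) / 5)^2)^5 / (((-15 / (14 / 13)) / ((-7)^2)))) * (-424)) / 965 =336547999748428931 / 7350585937500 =45785.19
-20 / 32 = -5 / 8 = -0.62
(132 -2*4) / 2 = 62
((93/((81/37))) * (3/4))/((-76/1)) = -0.42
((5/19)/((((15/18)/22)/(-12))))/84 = -0.99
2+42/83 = 208/83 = 2.51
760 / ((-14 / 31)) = -11780 / 7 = -1682.86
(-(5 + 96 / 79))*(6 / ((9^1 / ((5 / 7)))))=-4910 / 1659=-2.96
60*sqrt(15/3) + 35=35 + 60*sqrt(5)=169.16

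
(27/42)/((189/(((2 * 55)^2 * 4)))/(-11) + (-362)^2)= 2395800/488374777877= 0.00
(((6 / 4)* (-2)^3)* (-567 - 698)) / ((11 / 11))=15180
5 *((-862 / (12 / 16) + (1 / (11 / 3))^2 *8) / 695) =-416992 / 50457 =-8.26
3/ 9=1/ 3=0.33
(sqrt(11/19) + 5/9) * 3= 5/3 + 3 * sqrt(209)/19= 3.95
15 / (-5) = -3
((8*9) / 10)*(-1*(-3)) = 108 / 5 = 21.60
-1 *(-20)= 20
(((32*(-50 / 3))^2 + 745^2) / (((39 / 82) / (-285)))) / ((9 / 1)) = -58855202750 / 1053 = -55892880.10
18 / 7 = 2.57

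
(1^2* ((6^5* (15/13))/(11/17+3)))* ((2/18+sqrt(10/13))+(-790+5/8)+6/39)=-1939170.50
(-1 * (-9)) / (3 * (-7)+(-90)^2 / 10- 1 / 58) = 522 / 45761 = 0.01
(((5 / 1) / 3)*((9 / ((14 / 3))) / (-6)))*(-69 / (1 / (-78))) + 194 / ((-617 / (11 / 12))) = -37361542 / 12957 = -2883.50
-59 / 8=-7.38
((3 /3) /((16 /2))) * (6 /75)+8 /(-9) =-791 /900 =-0.88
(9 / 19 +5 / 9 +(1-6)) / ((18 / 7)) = -4753 / 3078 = -1.54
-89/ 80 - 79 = -6409/ 80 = -80.11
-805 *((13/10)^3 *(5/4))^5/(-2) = 8240928775268611877/131072000000000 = 62873.30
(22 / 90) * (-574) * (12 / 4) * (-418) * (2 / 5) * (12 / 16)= 1319626 / 25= 52785.04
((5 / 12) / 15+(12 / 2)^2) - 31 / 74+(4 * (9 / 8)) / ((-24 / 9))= 180733 / 5328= 33.92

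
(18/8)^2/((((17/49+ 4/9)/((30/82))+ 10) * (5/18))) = 964467/643672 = 1.50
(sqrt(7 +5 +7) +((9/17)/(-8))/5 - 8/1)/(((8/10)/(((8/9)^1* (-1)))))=5449/612 - 10* sqrt(19)/9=4.06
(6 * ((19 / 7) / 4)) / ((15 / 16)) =152 / 35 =4.34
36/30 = 6/5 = 1.20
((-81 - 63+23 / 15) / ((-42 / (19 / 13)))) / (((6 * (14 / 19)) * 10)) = 771457 / 6879600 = 0.11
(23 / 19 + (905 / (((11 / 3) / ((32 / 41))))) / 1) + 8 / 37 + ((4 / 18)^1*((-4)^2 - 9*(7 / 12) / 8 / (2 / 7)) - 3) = 17724471673 / 91311264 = 194.11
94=94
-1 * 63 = -63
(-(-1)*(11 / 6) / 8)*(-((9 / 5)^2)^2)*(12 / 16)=-72171 / 40000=-1.80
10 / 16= 5 / 8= 0.62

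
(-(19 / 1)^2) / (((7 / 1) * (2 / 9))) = -3249 / 14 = -232.07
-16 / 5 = -3.20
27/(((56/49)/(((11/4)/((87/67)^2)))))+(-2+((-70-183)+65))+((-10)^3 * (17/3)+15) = -468521923/80736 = -5803.14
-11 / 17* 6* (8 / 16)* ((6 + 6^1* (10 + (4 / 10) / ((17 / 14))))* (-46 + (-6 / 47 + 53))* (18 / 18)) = -3622806 / 3995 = -906.84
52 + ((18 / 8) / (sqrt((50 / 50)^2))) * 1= 217 / 4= 54.25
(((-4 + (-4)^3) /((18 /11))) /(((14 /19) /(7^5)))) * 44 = -375353132 /9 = -41705903.56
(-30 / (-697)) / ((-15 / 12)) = -24 / 697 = -0.03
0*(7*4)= 0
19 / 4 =4.75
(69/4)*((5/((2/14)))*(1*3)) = 7245/4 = 1811.25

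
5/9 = 0.56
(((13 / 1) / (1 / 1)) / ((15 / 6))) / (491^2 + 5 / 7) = 91 / 4218930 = 0.00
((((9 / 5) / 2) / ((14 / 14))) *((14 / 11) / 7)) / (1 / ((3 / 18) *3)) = 9 / 110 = 0.08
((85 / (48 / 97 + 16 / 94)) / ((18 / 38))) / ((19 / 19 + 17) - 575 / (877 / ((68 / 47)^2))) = 14263871841005 / 879013990512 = 16.23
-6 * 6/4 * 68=-612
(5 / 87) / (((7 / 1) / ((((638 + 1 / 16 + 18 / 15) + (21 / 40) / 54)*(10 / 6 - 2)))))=-1.75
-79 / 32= -2.47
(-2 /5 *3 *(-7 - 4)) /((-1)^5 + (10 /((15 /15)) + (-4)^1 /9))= 1.54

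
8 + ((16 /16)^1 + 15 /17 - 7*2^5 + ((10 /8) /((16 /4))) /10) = -116463 /544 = -214.09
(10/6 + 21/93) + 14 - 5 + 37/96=33563/2976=11.28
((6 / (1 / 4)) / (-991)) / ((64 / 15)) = -45 / 7928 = -0.01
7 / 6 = 1.17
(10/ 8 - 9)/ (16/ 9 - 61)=279/ 2132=0.13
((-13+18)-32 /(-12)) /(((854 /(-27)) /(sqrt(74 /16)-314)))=32499 /427-207 *sqrt(74) /3416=75.59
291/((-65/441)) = -128331/65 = -1974.32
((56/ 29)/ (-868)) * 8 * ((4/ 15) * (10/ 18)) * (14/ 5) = -896/ 121365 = -0.01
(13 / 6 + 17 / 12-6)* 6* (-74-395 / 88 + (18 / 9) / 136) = 3404513 / 2992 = 1137.87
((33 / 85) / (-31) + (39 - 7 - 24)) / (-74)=-21047 / 194990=-0.11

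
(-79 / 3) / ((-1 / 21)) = 553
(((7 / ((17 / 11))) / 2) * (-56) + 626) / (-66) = -4243 / 561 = -7.56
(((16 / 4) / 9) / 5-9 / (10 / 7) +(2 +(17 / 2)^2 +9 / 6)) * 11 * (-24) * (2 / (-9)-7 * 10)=174036368 / 135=1289158.28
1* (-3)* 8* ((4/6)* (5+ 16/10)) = -528/5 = -105.60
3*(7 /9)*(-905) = -6335 /3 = -2111.67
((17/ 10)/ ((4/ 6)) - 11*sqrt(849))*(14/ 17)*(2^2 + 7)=231/ 10 - 1694*sqrt(849)/ 17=-2880.38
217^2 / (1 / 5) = 235445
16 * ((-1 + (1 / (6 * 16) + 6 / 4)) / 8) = 49 / 48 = 1.02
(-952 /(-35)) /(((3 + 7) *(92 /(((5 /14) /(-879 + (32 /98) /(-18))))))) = -1071 /89158810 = -0.00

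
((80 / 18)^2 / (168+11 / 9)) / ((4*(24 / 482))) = 24100 / 41121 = 0.59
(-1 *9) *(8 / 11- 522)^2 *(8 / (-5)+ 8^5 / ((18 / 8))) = -21545054261728 / 605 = -35611659936.74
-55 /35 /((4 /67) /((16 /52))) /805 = -737 /73255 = -0.01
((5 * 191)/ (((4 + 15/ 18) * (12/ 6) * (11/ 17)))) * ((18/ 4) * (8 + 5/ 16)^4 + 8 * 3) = 137311679228985/ 41811968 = 3284028.13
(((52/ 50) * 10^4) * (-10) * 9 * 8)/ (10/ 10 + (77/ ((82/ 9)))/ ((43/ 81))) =-442560.02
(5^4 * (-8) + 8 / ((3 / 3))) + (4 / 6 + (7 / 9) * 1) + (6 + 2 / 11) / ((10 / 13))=-2466347 / 495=-4982.52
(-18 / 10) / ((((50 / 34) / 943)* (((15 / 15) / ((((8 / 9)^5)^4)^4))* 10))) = -14162162647731139593774921117204863363615197175406523758823734506460993814528 / 1517184031447167543349351146040988551567156257285607769500890551990481413555625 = -0.01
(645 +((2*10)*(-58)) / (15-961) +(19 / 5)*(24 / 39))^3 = 7928360114982626391561 / 29061865743625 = 272809742.67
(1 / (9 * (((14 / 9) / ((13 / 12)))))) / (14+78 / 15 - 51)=-65 / 26712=-0.00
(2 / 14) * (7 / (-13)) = -1 / 13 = -0.08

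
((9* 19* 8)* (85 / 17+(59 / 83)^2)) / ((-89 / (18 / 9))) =-103765536 / 613121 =-169.24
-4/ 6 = -2/ 3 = -0.67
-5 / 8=-0.62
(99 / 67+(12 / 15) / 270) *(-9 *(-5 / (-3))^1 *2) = -133918 / 3015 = -44.42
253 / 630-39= -24317 / 630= -38.60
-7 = -7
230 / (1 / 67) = 15410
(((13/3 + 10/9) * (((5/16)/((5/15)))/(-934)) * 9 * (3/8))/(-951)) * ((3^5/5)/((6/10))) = 59535/37897984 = 0.00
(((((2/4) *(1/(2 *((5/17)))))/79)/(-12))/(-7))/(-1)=-17/132720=-0.00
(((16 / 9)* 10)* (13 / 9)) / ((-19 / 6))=-8.11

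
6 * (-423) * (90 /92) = -57105 /23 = -2482.83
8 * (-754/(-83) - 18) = -5920/83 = -71.33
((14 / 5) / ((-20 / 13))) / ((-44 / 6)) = 273 / 1100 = 0.25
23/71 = 0.32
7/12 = 0.58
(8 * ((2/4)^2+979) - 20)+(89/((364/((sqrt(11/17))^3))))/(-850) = 7814 - 979 * sqrt(187)/89416600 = 7814.00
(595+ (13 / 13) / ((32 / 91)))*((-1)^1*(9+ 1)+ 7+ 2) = -19131 / 32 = -597.84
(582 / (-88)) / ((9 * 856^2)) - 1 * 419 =-40526162785 / 96721152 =-419.00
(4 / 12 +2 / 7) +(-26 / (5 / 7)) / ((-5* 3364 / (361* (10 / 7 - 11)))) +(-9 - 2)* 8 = -83764801 / 883050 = -94.86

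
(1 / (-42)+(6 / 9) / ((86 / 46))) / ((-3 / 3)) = -601 / 1806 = -0.33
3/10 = 0.30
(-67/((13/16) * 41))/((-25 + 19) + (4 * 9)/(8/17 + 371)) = 1128280/3311529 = 0.34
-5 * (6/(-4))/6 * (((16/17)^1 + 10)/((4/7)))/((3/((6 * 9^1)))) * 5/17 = 146475/1156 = 126.71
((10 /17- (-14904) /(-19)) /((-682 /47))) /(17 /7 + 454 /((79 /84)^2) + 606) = 259923801221 /5397490197341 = 0.05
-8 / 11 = -0.73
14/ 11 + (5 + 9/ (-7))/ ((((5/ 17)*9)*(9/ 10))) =17662/ 6237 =2.83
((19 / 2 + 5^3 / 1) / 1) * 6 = 807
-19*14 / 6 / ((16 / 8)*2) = -133 / 12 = -11.08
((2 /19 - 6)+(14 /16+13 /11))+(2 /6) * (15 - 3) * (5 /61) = -357997 /101992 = -3.51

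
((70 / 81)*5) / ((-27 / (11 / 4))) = -1925 / 4374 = -0.44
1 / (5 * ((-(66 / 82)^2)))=-1681 / 5445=-0.31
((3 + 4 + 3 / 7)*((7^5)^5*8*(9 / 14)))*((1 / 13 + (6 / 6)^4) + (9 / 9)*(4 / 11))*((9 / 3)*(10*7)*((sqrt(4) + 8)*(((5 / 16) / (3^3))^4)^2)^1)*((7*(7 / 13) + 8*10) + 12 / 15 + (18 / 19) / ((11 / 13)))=44864638321535041050080871384765625 / 10490074300623567716352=4276865638489.15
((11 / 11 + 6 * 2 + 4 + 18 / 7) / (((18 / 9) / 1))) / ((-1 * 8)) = -137 / 112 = -1.22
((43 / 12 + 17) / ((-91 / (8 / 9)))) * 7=-1.41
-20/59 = -0.34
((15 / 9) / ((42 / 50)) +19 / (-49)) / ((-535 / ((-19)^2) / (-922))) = 234320768 / 235935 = 993.16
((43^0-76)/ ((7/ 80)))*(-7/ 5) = 1200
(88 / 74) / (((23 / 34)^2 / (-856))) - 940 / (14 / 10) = -2895.90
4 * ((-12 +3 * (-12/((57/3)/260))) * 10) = -383520/19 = -20185.26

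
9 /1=9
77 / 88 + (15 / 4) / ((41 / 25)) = 1037 / 328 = 3.16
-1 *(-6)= 6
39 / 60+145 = 2913 / 20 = 145.65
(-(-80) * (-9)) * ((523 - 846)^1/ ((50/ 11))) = 255816/ 5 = 51163.20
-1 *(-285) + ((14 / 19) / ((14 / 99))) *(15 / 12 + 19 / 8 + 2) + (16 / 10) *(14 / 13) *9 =3258591 / 9880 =329.82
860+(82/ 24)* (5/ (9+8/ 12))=861.77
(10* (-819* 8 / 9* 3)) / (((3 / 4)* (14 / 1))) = -2080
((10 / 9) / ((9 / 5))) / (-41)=-50 / 3321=-0.02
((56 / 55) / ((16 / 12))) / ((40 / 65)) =273 / 220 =1.24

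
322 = 322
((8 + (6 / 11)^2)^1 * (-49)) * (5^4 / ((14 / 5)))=-10981250 / 121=-90754.13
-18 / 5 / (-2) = 9 / 5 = 1.80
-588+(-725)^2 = 525037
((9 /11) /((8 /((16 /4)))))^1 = 9 /22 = 0.41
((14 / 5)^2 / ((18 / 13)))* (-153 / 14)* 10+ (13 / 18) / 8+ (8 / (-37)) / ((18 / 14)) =-16486907 / 26640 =-618.88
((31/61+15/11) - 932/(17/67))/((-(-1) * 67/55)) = -209392860/69479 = -3013.76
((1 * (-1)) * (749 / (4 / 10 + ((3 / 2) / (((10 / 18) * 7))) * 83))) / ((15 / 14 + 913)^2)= -10276280 / 371578721221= -0.00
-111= -111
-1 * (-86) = 86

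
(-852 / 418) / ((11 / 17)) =-7242 / 2299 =-3.15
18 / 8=9 / 4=2.25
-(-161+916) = -755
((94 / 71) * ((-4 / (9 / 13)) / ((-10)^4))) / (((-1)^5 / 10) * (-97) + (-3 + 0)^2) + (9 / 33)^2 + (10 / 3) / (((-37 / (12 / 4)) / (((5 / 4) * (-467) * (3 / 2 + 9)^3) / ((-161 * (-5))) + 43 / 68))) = 226.78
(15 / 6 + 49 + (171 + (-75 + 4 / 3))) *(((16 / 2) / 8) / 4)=893 / 24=37.21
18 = 18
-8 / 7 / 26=-4 / 91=-0.04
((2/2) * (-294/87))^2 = 9604/841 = 11.42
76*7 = 532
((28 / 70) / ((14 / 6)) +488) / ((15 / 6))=34172 / 175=195.27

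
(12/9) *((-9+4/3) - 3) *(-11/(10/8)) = 5632/45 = 125.16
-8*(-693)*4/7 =3168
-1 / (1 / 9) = -9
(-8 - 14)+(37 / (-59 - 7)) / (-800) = -1161563 / 52800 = -22.00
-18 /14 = -9 /7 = -1.29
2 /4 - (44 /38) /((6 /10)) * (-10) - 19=91 /114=0.80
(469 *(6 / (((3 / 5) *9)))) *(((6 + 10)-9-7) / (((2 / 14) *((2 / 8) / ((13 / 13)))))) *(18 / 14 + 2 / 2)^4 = 0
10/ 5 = 2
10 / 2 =5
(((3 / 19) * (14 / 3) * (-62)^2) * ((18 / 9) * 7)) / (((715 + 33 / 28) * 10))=5.54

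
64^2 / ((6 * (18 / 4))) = 4096 / 27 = 151.70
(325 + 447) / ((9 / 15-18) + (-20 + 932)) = 3860 / 4473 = 0.86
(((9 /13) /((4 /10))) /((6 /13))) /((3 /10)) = 25 /2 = 12.50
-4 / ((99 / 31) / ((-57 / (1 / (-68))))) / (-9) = 160208 / 297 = 539.42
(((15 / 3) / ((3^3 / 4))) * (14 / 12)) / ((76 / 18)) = 35 / 171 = 0.20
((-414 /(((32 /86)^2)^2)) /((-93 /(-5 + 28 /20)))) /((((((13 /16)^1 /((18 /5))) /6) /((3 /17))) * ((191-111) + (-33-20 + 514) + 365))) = -57323036367 /13241612800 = -4.33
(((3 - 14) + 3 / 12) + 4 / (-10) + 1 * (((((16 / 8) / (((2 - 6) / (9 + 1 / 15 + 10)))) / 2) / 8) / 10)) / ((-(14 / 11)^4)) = 393886823 / 92198400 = 4.27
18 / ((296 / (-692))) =-1557 / 37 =-42.08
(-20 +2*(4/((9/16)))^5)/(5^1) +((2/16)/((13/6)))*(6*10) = 27915220709/3838185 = 7273.03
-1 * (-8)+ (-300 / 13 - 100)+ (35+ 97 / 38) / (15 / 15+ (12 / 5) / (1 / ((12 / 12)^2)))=-104.03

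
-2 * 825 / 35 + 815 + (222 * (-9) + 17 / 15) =-129046 / 105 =-1229.01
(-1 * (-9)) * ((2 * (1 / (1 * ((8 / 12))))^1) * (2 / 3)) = 18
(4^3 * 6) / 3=128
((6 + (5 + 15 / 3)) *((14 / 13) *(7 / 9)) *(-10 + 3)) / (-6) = 5488 / 351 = 15.64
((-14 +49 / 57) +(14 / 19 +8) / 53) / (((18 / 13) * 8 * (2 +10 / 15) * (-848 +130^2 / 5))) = -509587 / 2937282048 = -0.00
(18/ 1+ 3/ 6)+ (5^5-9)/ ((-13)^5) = 18.49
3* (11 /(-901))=-33 /901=-0.04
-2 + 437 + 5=440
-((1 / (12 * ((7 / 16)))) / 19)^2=-16 / 159201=-0.00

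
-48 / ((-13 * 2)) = 24 / 13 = 1.85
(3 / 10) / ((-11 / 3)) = -0.08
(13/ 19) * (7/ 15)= 91/ 285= 0.32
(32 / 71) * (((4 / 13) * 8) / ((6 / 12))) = 2048 / 923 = 2.22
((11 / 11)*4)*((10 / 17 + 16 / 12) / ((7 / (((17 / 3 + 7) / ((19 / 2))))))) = 224 / 153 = 1.46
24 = 24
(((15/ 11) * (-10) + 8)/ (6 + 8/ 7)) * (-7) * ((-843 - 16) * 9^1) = -11743389/ 275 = -42703.23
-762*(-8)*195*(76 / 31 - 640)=-23493862080 / 31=-757866518.71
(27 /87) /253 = 0.00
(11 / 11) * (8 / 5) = 8 / 5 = 1.60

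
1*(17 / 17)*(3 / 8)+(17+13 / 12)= 443 / 24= 18.46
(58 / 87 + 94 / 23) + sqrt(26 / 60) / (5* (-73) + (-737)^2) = sqrt(390) / 16284120 + 328 / 69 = 4.75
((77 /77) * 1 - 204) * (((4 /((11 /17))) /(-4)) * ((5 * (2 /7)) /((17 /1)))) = 290 /11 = 26.36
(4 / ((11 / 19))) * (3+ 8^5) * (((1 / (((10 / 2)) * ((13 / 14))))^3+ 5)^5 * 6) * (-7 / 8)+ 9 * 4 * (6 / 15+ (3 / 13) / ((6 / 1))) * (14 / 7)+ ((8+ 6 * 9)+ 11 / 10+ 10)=-11721557328570970236452197975365466447 / 3124138977910812805175781250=-3751932104.00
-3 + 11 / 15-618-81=-10519 / 15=-701.27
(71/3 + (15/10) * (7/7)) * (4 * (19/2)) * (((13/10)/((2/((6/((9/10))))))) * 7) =261079/9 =29008.78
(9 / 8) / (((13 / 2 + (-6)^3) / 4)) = -9 / 419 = -0.02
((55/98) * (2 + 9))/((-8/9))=-5445/784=-6.95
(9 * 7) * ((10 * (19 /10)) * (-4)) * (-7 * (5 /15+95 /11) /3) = 1102304 /11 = 100209.45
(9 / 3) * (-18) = -54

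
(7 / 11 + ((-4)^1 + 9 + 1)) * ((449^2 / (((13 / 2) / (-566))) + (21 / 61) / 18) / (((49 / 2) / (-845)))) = 396329510182645 / 98637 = 4018061277.03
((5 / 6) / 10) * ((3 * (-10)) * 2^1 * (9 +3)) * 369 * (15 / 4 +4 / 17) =-1499985 / 17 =-88234.41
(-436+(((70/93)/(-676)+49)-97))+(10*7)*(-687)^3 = -22696989694.00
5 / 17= 0.29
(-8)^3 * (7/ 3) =-3584/ 3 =-1194.67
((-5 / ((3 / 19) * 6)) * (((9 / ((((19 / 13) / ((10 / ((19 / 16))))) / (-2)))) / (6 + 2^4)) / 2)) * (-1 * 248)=-644800 / 209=-3085.17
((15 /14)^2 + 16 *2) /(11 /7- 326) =-6497 /63588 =-0.10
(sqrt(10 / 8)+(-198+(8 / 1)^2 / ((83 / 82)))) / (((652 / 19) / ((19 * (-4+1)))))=6057219 / 27058-1083 * sqrt(5) / 1304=222.00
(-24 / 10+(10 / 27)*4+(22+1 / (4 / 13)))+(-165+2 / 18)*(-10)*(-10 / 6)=-163429 / 60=-2723.82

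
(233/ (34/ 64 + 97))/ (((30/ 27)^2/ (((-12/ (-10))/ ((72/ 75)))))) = 37746/ 15605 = 2.42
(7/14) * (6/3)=1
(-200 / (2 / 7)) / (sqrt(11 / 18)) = -2100 * sqrt(22) / 11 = -895.44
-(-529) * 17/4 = 8993/4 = 2248.25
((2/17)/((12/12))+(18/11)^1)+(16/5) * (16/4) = 13608/935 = 14.55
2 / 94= 1 / 47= 0.02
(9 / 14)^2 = 81 / 196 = 0.41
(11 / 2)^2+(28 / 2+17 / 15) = 2723 / 60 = 45.38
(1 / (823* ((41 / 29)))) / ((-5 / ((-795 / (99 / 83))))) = 127571 / 1113519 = 0.11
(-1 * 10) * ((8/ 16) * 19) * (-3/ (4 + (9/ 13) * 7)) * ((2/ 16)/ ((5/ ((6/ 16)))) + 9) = 2136303/ 7360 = 290.26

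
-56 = -56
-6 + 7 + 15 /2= 17 /2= 8.50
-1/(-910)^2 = -1/828100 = -0.00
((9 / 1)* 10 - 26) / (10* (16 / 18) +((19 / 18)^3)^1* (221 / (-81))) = 30233088 / 2683201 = 11.27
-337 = -337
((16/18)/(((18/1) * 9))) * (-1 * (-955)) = 3820/729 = 5.24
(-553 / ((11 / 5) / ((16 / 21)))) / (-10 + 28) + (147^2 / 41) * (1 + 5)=38377678 / 12177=3151.65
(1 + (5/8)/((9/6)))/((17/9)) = 3/4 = 0.75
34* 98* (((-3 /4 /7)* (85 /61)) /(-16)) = 30345 /976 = 31.09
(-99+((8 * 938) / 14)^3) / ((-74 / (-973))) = 149832811961 / 74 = 2024767729.20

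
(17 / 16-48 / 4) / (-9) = 1.22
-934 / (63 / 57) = -17746 / 21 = -845.05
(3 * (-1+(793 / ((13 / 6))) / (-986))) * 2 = -4056 / 493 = -8.23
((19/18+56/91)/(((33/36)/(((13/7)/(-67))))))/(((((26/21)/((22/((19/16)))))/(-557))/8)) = 55753472/16549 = 3368.99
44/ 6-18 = -32/ 3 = -10.67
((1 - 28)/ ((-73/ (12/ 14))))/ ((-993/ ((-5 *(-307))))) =-82890/ 169141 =-0.49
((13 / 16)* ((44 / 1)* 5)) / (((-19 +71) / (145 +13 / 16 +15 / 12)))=129415 / 256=505.53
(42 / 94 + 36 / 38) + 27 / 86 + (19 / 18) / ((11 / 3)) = 2529277 / 1267167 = 2.00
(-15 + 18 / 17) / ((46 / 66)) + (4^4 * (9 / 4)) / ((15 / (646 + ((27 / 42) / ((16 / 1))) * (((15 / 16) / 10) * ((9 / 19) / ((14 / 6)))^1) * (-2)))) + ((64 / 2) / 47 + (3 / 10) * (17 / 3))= 16964395232289 / 684359480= 24788.72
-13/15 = -0.87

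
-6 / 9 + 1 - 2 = -1.67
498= 498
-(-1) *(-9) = -9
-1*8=-8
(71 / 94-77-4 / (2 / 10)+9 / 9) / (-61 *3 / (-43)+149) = -384979 / 619460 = -0.62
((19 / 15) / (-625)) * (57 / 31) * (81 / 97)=-29241 / 9396875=-0.00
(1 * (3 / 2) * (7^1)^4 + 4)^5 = 19497434848597637051 / 32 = 609294839018676157.84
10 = 10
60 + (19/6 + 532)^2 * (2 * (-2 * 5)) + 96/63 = -360864359/63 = -5728005.70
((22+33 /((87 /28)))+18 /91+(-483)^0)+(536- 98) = 1245129 /2639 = 471.82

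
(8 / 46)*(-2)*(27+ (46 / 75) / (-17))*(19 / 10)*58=-151542632 / 146625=-1033.54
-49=-49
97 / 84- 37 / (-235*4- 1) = 94385 / 79044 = 1.19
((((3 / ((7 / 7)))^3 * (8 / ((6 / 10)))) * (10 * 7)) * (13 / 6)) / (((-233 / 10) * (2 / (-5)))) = 1365000 / 233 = 5858.37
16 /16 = 1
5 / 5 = 1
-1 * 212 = -212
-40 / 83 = -0.48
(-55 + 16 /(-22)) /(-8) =6.97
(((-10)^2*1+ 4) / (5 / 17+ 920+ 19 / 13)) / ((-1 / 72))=-413712 / 50927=-8.12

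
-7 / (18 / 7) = -49 / 18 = -2.72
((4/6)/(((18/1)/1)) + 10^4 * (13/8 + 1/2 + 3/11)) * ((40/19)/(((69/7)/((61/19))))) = 121631137880/7397973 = 16441.14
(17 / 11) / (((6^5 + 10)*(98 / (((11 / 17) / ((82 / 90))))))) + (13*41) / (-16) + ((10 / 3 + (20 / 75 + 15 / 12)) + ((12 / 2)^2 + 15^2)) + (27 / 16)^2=235.39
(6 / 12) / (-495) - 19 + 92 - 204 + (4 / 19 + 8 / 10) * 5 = -2369089 / 18810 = -125.95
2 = 2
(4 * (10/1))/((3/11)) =440/3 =146.67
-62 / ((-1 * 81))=62 / 81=0.77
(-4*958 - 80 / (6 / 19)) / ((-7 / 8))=98048 / 21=4668.95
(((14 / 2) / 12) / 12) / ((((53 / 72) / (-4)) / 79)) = -20.87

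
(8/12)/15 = 2/45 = 0.04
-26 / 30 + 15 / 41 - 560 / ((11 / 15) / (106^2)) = -58045179388 / 6765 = -8580218.68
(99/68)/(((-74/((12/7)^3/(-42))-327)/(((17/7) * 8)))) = 28512/292243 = 0.10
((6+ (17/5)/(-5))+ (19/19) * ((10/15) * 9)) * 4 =1132/25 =45.28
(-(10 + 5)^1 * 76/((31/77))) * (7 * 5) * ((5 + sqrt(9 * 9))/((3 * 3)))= -14337400/93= -154165.59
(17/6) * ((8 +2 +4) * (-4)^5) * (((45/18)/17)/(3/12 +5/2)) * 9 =-215040/11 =-19549.09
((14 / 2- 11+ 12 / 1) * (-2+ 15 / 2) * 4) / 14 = 88 / 7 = 12.57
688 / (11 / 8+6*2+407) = 5504 / 3363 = 1.64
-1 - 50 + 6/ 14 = -354/ 7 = -50.57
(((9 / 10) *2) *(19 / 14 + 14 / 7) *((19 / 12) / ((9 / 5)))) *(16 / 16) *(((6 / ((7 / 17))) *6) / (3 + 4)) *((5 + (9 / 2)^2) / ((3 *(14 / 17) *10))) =26065777 / 384160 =67.85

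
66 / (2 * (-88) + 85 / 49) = -3234 / 8539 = -0.38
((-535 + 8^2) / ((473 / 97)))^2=2087301969 / 223729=9329.60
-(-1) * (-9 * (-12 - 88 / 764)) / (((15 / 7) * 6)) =8099 / 955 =8.48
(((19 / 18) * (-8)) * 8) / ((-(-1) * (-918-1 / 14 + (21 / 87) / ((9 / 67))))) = 246848 / 3348067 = 0.07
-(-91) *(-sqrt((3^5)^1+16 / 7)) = -13 *sqrt(12019) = -1425.21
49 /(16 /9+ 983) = 441 /8863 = 0.05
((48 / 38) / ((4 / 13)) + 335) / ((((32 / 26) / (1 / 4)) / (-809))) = -55724.53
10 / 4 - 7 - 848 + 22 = -1661 / 2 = -830.50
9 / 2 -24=-39 / 2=-19.50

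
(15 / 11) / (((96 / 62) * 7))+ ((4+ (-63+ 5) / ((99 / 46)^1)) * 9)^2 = 578143913 / 13552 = 42661.15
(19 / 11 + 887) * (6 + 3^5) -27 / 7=17039271 / 77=221289.23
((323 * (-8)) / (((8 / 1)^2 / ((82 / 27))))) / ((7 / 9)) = -13243 / 84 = -157.65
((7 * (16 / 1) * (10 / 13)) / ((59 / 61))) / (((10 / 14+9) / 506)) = 60497360 / 13039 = 4639.72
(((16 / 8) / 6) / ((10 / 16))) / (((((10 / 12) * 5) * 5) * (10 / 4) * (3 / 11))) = 352 / 9375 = 0.04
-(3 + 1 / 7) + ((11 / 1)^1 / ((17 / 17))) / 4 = -11 / 28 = -0.39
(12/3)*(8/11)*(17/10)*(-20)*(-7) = 7616/11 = 692.36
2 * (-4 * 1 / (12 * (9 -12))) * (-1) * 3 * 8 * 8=-128 / 3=-42.67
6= 6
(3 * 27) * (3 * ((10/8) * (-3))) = -3645/4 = -911.25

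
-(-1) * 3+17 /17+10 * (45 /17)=518 /17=30.47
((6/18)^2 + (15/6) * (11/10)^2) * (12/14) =1129/420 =2.69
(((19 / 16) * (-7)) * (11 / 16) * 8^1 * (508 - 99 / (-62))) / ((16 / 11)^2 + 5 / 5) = -5593041685 / 747968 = -7477.65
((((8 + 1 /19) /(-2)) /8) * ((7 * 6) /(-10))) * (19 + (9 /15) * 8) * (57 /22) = 1147041 /8800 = 130.35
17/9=1.89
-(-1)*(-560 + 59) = -501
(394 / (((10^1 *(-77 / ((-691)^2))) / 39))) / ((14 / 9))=-33016378707 / 5390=-6125487.70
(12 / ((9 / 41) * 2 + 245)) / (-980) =-123 / 2465435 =-0.00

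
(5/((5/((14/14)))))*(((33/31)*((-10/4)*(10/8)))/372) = -0.01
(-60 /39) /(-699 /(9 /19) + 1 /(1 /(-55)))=0.00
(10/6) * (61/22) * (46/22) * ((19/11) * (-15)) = -666425/2662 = -250.35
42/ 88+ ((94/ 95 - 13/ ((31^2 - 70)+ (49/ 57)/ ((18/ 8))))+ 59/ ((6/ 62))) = 3504325659767/ 5734278660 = 611.12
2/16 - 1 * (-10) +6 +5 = 169/8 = 21.12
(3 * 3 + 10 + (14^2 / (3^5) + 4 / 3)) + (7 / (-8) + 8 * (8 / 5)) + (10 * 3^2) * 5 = 4695391 / 9720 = 483.06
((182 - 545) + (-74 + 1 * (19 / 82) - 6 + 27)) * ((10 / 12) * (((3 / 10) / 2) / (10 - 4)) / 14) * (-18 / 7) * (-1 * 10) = -511395 / 32144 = -15.91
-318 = -318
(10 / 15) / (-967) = -0.00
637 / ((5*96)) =637 / 480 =1.33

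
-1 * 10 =-10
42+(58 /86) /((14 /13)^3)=5019377 /117992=42.54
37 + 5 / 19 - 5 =613 / 19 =32.26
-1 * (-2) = 2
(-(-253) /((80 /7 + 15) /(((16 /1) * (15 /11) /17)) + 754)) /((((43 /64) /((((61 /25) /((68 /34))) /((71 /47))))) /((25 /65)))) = 7798973952 /51647891035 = 0.15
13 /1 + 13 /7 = 104 /7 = 14.86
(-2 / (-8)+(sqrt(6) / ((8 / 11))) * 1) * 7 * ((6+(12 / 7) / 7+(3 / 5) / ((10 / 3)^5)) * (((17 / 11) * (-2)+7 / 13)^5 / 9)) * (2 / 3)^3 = -35250445102152617 * sqrt(6) / 164387688585120 -35250445102152617 / 904132287218160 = -564.24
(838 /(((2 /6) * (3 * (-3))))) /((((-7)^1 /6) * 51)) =1676 /357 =4.69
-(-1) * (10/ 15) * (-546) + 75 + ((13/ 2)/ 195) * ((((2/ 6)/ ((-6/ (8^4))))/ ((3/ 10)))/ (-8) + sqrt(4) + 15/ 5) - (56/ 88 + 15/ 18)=-255844/ 891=-287.14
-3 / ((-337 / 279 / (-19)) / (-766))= 12181698 / 337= 36147.47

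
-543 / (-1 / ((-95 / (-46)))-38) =51585 / 3656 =14.11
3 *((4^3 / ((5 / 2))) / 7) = 384 / 35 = 10.97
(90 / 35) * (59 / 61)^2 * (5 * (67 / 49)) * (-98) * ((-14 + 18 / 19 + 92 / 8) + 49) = -37845745290 / 494893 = -76472.58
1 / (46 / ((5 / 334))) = 5 / 15364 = 0.00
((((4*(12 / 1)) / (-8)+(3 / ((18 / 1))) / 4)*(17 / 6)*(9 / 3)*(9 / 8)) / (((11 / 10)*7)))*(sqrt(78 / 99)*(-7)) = 1105*sqrt(858) / 704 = 45.98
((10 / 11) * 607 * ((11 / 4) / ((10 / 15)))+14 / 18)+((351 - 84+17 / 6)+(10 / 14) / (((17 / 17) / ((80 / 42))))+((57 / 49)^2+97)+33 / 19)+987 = 5970214213 / 1642284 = 3635.31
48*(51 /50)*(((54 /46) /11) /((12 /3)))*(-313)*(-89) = 230154534 /6325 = 36388.07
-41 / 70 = -0.59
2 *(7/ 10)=7/ 5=1.40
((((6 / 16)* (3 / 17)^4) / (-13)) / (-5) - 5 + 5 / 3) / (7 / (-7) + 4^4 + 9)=-434308471 / 34397288640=-0.01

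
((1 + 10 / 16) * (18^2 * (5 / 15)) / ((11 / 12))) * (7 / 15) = 4914 / 55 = 89.35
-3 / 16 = -0.19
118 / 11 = 10.73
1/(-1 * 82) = -1/82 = -0.01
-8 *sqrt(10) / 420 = -2 *sqrt(10) / 105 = -0.06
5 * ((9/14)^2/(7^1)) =405/1372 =0.30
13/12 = 1.08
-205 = -205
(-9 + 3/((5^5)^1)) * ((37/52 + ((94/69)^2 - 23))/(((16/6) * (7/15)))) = 71127948147/481390000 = 147.76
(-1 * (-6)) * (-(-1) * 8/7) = 48/7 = 6.86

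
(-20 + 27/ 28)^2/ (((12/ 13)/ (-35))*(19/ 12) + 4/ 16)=18465785/ 10612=1740.09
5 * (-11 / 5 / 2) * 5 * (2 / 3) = -55 / 3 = -18.33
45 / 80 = 0.56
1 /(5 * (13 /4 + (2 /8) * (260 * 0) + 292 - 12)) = 4 /5665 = 0.00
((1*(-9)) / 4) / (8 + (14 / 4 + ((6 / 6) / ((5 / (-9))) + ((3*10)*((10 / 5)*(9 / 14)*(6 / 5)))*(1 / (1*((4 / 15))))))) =-315 / 25658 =-0.01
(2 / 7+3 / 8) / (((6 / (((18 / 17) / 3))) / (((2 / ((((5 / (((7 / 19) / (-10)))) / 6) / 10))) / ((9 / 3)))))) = -37 / 3230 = -0.01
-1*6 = -6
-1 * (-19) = 19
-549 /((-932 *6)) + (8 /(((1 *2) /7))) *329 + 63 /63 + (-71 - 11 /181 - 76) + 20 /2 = 3062109803 /337384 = 9076.04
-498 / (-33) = 166 / 11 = 15.09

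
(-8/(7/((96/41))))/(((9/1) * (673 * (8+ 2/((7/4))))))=-4/82779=-0.00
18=18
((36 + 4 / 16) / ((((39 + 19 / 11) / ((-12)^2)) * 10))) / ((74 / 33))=94743 / 16576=5.72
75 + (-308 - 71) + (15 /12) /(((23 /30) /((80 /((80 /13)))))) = -13009 /46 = -282.80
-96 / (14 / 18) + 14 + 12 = -682 / 7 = -97.43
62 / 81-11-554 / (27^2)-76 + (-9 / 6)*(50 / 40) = -518287 / 5832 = -88.87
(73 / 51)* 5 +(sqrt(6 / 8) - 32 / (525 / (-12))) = sqrt(3) / 2 +70403 / 8925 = 8.75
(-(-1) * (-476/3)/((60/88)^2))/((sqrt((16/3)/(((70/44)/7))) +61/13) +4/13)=-230384/207 +921536 * sqrt(330)/15525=-34.67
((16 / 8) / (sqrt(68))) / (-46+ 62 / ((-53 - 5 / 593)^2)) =-15937038 *sqrt(17) / 12456785683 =-0.01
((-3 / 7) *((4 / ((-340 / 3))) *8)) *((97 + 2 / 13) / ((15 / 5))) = 30312 / 7735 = 3.92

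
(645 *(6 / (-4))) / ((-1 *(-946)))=-45 / 44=-1.02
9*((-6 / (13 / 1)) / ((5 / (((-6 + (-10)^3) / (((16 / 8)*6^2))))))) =1509 / 130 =11.61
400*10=4000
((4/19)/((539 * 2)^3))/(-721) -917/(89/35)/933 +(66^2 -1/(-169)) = 262236678618154886572847/60206518148654263386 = 4355.62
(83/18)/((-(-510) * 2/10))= 83/1836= 0.05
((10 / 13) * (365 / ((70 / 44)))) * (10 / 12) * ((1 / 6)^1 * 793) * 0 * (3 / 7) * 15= 0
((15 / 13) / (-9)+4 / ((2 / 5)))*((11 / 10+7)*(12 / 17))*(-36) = -449064 / 221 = -2031.96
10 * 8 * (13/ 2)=520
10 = 10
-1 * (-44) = 44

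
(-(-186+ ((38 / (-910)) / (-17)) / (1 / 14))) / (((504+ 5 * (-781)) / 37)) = -42476 / 20995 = -2.02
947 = 947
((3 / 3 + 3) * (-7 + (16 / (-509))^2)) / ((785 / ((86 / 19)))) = -623778984 / 3864193115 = -0.16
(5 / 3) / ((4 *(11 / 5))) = 25 / 132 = 0.19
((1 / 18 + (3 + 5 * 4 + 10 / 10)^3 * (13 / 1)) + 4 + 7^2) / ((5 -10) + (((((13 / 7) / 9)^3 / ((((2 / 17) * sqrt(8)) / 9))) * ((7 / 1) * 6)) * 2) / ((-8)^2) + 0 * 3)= -12887981667348480 / 357072431399 -568491623315616 * sqrt(2) / 357072431399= -38345.02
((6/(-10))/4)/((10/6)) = -9/100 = -0.09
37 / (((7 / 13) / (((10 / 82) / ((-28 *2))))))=-2405 / 16072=-0.15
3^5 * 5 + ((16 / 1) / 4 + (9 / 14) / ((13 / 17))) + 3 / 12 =444113 / 364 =1220.09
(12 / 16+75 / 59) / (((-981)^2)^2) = 53 / 24285414651084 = 0.00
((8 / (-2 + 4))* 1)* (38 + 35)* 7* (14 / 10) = 14308 / 5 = 2861.60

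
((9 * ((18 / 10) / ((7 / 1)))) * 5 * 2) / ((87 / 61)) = 3294 / 203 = 16.23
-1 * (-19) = 19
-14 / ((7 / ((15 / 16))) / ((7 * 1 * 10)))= -525 / 4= -131.25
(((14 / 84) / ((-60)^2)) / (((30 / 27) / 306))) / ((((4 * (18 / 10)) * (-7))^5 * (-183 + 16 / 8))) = 425 / 1962049692008448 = 0.00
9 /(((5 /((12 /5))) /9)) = 972 /25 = 38.88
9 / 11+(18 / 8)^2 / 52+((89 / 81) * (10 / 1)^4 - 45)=10943.57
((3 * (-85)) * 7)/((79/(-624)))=1113840/79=14099.24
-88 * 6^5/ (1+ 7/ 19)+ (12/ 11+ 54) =-71500218/ 143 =-500001.52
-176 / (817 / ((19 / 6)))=-88 / 129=-0.68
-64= -64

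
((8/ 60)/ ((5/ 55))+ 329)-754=-6353/ 15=-423.53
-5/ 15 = -1/ 3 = -0.33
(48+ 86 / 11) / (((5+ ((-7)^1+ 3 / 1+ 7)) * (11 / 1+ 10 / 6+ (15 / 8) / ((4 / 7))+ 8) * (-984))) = -307 / 1036849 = -0.00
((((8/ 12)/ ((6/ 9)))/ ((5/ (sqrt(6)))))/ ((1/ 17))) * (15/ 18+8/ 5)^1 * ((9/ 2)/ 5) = 3723 * sqrt(6)/ 500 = 18.24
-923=-923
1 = 1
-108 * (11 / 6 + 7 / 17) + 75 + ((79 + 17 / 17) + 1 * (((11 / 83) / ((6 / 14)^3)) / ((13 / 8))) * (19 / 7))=-41927995 / 495261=-84.66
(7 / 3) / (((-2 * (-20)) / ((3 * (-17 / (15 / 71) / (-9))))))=8449 / 5400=1.56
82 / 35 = 2.34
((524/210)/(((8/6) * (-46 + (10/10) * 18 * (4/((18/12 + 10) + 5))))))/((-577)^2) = -1441/10673703740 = -0.00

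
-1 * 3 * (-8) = 24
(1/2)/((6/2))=0.17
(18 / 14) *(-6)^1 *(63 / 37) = -486 / 37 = -13.14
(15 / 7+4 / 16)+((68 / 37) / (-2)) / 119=353 / 148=2.39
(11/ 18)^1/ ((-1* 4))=-11/ 72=-0.15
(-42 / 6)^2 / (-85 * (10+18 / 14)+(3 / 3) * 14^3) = 343 / 12493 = 0.03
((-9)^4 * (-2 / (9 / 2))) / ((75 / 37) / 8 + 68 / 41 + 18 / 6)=-35388576 / 59611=-593.66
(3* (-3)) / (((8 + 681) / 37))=-333 / 689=-0.48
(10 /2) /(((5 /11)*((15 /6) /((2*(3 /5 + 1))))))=352 /25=14.08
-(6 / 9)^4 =-16 / 81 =-0.20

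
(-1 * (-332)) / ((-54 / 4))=-664 / 27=-24.59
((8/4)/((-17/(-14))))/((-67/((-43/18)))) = 602/10251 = 0.06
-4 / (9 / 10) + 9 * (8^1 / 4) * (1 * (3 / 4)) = 163 / 18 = 9.06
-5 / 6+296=1771 / 6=295.17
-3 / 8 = -0.38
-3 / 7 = -0.43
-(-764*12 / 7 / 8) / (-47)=-1146 / 329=-3.48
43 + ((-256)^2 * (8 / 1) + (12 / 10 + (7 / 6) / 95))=298869361 / 570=524332.21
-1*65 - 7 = -72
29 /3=9.67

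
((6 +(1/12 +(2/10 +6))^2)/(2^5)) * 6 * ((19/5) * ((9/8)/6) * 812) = 631502753/128000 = 4933.62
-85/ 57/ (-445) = 17/ 5073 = 0.00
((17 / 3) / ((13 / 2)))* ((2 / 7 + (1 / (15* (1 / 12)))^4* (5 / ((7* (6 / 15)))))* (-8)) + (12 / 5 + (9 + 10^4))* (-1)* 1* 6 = -410015246 / 6825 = -60075.49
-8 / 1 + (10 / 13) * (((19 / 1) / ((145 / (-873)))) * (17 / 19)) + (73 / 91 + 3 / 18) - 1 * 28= -1801327 / 15834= -113.76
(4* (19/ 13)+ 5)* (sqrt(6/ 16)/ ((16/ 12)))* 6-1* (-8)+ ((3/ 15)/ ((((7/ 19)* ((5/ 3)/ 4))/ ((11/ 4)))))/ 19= 38.08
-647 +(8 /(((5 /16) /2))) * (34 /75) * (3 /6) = -238273 /375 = -635.39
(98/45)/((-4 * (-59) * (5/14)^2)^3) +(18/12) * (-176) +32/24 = -37930922532898/144407109375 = -262.67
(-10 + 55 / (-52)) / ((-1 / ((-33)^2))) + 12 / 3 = 626383 / 52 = 12045.83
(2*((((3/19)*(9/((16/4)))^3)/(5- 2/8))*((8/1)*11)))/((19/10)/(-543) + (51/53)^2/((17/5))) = 366938293590/1480309019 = 247.88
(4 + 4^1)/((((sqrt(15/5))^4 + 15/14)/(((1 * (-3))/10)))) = -0.24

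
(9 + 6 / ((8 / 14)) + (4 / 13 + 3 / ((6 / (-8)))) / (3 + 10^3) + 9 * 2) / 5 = 7.50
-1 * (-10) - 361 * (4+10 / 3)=-7912 / 3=-2637.33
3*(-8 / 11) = -24 / 11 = -2.18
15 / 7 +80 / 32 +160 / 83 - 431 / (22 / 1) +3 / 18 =-492887 / 38346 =-12.85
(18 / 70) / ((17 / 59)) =531 / 595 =0.89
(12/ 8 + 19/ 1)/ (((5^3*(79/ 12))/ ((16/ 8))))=492/ 9875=0.05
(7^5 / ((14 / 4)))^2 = 23059204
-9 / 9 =-1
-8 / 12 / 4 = -1 / 6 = -0.17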